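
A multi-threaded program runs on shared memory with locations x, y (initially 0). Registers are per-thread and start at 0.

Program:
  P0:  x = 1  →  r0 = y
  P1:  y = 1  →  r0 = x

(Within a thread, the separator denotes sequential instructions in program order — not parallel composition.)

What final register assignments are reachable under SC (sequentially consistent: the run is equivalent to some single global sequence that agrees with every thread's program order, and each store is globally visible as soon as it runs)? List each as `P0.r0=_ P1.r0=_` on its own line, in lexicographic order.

outcome vector order: (P0.r0,P1.r0)
|SC outcomes| = 3

P0.r0=0 P1.r0=1
P0.r0=1 P1.r0=0
P0.r0=1 P1.r0=1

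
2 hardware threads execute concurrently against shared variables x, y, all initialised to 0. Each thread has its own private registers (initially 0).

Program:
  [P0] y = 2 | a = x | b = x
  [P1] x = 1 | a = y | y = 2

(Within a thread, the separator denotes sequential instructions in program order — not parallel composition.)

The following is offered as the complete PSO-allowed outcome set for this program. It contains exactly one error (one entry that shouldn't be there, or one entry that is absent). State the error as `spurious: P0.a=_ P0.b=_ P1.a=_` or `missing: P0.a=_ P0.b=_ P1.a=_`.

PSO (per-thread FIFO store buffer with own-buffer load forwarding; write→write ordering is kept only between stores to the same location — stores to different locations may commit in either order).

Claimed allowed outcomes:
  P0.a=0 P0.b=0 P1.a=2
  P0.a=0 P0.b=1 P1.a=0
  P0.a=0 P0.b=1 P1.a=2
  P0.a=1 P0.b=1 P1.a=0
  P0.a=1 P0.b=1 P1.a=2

outcome vector order: (P0.a,P0.b,P1.a)
PSO (6): (0,0,0); (0,0,2); (0,1,0); (0,1,2); (1,1,0); (1,1,2)
PSO∖claimed = {(0,0,0)}

missing: P0.a=0 P0.b=0 P1.a=0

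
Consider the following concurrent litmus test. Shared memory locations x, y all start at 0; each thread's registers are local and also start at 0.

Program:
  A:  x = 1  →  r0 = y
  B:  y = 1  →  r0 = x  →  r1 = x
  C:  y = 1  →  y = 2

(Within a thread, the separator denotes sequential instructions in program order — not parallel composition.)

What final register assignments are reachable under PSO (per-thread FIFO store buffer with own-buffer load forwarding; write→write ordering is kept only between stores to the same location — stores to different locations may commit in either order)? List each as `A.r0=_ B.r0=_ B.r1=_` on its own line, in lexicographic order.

outcome vector order: (A.r0,B.r0,B.r1)
|PSO outcomes| = 9

A.r0=0 B.r0=0 B.r1=0
A.r0=0 B.r0=0 B.r1=1
A.r0=0 B.r0=1 B.r1=1
A.r0=1 B.r0=0 B.r1=0
A.r0=1 B.r0=0 B.r1=1
A.r0=1 B.r0=1 B.r1=1
A.r0=2 B.r0=0 B.r1=0
A.r0=2 B.r0=0 B.r1=1
A.r0=2 B.r0=1 B.r1=1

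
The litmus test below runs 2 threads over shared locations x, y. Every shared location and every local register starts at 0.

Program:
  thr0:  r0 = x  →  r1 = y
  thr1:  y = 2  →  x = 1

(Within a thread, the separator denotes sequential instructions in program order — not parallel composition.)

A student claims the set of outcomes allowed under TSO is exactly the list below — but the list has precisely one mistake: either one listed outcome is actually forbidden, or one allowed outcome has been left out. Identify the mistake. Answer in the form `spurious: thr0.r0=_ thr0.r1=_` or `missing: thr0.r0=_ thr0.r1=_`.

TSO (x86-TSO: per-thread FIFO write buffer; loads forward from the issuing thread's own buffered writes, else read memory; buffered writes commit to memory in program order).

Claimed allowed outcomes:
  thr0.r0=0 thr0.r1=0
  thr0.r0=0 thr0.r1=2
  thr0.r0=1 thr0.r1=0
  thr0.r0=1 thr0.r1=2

outcome vector order: (thr0.r0,thr0.r1)
[TSO] allowed = {0/0, 0/2, 1/2}
claimed∖TSO = {1/0}

spurious: thr0.r0=1 thr0.r1=0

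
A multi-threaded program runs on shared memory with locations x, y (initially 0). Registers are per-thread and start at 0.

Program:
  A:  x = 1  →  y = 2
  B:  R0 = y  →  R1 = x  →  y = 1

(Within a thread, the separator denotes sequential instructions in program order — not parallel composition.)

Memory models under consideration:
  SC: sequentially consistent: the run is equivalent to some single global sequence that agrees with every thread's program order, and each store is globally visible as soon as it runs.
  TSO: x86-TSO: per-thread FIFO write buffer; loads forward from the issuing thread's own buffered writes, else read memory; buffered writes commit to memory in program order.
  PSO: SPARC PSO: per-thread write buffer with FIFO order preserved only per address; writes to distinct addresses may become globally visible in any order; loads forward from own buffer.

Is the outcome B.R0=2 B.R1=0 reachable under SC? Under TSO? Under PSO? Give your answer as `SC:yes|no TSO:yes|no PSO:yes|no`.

SC:no TSO:no PSO:yes

outcome vector order: (B.R0,B.R1)
[SC] allowed = {(0,0); (0,1); (2,1)}
[TSO] allowed = {(0,0); (0,1); (2,1)}
[PSO] allowed = {(0,0); (0,1); (2,0); (2,1)}
target (2,0) ∈ {PSO}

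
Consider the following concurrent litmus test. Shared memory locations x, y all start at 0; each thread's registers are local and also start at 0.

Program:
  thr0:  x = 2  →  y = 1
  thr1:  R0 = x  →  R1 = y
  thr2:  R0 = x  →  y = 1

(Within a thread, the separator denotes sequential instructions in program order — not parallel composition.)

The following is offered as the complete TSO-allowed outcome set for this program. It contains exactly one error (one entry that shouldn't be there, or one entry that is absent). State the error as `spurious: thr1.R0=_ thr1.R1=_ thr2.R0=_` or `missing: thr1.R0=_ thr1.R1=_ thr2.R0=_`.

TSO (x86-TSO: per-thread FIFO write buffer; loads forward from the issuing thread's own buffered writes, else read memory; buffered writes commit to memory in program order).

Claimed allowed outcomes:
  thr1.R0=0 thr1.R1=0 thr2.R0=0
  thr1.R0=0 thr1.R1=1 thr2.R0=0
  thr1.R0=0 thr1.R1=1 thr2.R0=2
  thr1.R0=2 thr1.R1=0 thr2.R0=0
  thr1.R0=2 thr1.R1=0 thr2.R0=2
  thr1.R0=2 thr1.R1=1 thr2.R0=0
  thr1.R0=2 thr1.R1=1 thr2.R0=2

outcome vector order: (thr1.R0,thr1.R1,thr2.R0)
under TSO → <0 0 0> <0 0 2> <0 1 0> <0 1 2> <2 0 0> <2 0 2> <2 1 0> <2 1 2>
TSO∖claimed = {<0 0 2>}

missing: thr1.R0=0 thr1.R1=0 thr2.R0=2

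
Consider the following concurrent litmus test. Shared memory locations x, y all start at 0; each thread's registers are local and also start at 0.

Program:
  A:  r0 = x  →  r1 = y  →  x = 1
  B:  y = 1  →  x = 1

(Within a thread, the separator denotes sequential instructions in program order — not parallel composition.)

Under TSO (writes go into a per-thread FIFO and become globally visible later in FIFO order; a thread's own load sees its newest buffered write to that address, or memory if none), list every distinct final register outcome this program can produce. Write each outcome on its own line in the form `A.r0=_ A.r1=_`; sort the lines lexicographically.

A.r0=0 A.r1=0
A.r0=0 A.r1=1
A.r0=1 A.r1=1

outcome vector order: (A.r0,A.r1)
|TSO outcomes| = 3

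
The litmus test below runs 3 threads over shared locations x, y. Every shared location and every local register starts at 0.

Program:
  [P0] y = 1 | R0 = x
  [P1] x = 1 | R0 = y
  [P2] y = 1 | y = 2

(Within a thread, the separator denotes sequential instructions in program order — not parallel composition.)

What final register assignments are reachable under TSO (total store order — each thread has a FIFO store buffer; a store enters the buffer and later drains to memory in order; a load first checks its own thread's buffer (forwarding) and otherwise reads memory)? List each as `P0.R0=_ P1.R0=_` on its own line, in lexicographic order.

P0.R0=0 P1.R0=0
P0.R0=0 P1.R0=1
P0.R0=0 P1.R0=2
P0.R0=1 P1.R0=0
P0.R0=1 P1.R0=1
P0.R0=1 P1.R0=2

outcome vector order: (P0.R0,P1.R0)
|TSO outcomes| = 6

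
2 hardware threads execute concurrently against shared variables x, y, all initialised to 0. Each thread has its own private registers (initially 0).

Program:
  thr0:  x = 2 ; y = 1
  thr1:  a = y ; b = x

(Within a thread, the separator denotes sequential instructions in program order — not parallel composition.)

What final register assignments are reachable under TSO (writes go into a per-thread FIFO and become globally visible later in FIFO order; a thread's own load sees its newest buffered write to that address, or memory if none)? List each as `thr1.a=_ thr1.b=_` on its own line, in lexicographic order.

thr1.a=0 thr1.b=0
thr1.a=0 thr1.b=2
thr1.a=1 thr1.b=2

outcome vector order: (thr1.a,thr1.b)
|TSO outcomes| = 3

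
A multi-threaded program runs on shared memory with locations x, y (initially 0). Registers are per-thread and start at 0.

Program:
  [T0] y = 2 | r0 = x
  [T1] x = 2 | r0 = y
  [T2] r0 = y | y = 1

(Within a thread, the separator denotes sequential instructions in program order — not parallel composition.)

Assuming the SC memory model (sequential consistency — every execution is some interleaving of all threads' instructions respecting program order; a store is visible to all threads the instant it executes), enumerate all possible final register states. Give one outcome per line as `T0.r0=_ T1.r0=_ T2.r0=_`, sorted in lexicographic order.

T0.r0=0 T1.r0=1 T2.r0=0
T0.r0=0 T1.r0=1 T2.r0=2
T0.r0=0 T1.r0=2 T2.r0=0
T0.r0=0 T1.r0=2 T2.r0=2
T0.r0=2 T1.r0=0 T2.r0=0
T0.r0=2 T1.r0=0 T2.r0=2
T0.r0=2 T1.r0=1 T2.r0=0
T0.r0=2 T1.r0=1 T2.r0=2
T0.r0=2 T1.r0=2 T2.r0=0
T0.r0=2 T1.r0=2 T2.r0=2

outcome vector order: (T0.r0,T1.r0,T2.r0)
|SC outcomes| = 10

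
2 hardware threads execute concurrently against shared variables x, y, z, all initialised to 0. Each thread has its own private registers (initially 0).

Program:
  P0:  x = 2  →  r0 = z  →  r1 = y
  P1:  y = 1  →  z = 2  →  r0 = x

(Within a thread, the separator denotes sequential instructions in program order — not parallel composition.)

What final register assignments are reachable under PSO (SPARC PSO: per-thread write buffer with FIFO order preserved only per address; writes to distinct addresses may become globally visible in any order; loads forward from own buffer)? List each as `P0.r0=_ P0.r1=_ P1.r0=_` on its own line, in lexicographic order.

outcome vector order: (P0.r0,P0.r1,P1.r0)
|PSO outcomes| = 8

P0.r0=0 P0.r1=0 P1.r0=0
P0.r0=0 P0.r1=0 P1.r0=2
P0.r0=0 P0.r1=1 P1.r0=0
P0.r0=0 P0.r1=1 P1.r0=2
P0.r0=2 P0.r1=0 P1.r0=0
P0.r0=2 P0.r1=0 P1.r0=2
P0.r0=2 P0.r1=1 P1.r0=0
P0.r0=2 P0.r1=1 P1.r0=2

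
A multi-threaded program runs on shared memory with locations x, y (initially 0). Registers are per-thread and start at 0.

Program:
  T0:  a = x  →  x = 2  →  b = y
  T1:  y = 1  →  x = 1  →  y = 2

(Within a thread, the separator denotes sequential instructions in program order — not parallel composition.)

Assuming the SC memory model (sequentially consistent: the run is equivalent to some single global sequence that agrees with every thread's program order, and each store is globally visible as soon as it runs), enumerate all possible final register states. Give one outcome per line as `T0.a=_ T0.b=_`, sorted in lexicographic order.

T0.a=0 T0.b=0
T0.a=0 T0.b=1
T0.a=0 T0.b=2
T0.a=1 T0.b=1
T0.a=1 T0.b=2

outcome vector order: (T0.a,T0.b)
|SC outcomes| = 5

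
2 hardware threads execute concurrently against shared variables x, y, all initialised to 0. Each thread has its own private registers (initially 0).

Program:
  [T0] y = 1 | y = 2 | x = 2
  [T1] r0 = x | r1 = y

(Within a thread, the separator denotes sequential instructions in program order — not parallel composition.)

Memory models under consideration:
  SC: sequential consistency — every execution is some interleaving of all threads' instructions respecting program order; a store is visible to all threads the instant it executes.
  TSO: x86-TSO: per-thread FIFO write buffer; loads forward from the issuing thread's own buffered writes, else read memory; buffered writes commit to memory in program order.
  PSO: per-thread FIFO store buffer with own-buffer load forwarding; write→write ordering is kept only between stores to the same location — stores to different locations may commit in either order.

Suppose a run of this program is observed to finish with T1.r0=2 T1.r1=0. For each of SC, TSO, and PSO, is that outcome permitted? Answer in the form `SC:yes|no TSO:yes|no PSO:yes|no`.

outcome vector order: (T1.r0,T1.r1)
SC (4): (0,0), (0,1), (0,2), (2,2)
TSO (4): (0,0), (0,1), (0,2), (2,2)
PSO (6): (0,0), (0,1), (0,2), (2,0), (2,1), (2,2)
target (2,0) ∈ {PSO}

SC:no TSO:no PSO:yes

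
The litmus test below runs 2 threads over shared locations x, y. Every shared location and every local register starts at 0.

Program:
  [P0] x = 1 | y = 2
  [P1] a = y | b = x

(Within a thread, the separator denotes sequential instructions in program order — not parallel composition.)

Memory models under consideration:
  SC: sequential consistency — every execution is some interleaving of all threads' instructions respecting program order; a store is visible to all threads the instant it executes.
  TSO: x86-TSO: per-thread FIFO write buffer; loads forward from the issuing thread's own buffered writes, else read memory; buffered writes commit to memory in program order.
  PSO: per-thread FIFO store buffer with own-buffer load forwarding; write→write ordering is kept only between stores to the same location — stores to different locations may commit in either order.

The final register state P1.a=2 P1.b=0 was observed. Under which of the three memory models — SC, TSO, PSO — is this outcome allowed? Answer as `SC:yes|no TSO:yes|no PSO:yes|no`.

SC:no TSO:no PSO:yes

outcome vector order: (P1.a,P1.b)
SC: 3 outcomes — {(0,0); (0,1); (2,1)}
TSO: 3 outcomes — {(0,0); (0,1); (2,1)}
PSO: 4 outcomes — {(0,0); (0,1); (2,0); (2,1)}
target (2,0) ∈ {PSO}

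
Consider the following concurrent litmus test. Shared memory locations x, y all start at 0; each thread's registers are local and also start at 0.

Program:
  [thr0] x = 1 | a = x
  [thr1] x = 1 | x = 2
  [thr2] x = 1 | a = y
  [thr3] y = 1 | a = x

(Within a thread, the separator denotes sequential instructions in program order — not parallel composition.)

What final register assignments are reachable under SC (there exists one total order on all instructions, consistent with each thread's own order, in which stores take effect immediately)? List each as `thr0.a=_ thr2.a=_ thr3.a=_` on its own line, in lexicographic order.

outcome vector order: (thr0.a,thr2.a,thr3.a)
|SC outcomes| = 10

thr0.a=1 thr2.a=0 thr3.a=1
thr0.a=1 thr2.a=0 thr3.a=2
thr0.a=1 thr2.a=1 thr3.a=0
thr0.a=1 thr2.a=1 thr3.a=1
thr0.a=1 thr2.a=1 thr3.a=2
thr0.a=2 thr2.a=0 thr3.a=1
thr0.a=2 thr2.a=0 thr3.a=2
thr0.a=2 thr2.a=1 thr3.a=0
thr0.a=2 thr2.a=1 thr3.a=1
thr0.a=2 thr2.a=1 thr3.a=2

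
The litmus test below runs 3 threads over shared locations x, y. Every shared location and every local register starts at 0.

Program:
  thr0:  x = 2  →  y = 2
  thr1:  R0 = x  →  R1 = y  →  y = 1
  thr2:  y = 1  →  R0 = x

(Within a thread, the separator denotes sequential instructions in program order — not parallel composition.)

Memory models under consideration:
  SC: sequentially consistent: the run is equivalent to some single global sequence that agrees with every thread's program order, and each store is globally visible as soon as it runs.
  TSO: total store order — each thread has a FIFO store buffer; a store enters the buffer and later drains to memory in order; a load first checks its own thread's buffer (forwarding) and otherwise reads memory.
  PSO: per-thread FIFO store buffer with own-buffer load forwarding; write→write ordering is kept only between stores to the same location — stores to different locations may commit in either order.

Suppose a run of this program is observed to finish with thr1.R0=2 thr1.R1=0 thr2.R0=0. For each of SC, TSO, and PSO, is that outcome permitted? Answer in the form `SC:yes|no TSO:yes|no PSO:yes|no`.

SC:no TSO:yes PSO:yes

outcome vector order: (thr1.R0,thr1.R1,thr2.R0)
[SC] allowed = {<0 0 0>, <0 0 2>, <0 1 0>, <0 1 2>, <0 2 0>, <0 2 2>, <2 0 2>, <2 1 0>, <2 1 2>, <2 2 0>, <2 2 2>}
[TSO] allowed = {<0 0 0>, <0 0 2>, <0 1 0>, <0 1 2>, <0 2 0>, <0 2 2>, <2 0 0>, <2 0 2>, <2 1 0>, <2 1 2>, <2 2 0>, <2 2 2>}
[PSO] allowed = {<0 0 0>, <0 0 2>, <0 1 0>, <0 1 2>, <0 2 0>, <0 2 2>, <2 0 0>, <2 0 2>, <2 1 0>, <2 1 2>, <2 2 0>, <2 2 2>}
target <2 0 0> ∈ {TSO,PSO}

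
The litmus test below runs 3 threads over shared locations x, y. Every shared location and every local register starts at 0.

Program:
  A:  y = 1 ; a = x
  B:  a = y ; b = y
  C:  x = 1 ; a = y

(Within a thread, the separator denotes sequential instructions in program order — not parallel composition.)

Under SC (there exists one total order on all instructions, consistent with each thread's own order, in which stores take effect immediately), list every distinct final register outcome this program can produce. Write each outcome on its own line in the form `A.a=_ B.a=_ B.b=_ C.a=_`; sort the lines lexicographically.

outcome vector order: (A.a,B.a,B.b,C.a)
|SC outcomes| = 9

A.a=0 B.a=0 B.b=0 C.a=1
A.a=0 B.a=0 B.b=1 C.a=1
A.a=0 B.a=1 B.b=1 C.a=1
A.a=1 B.a=0 B.b=0 C.a=0
A.a=1 B.a=0 B.b=0 C.a=1
A.a=1 B.a=0 B.b=1 C.a=0
A.a=1 B.a=0 B.b=1 C.a=1
A.a=1 B.a=1 B.b=1 C.a=0
A.a=1 B.a=1 B.b=1 C.a=1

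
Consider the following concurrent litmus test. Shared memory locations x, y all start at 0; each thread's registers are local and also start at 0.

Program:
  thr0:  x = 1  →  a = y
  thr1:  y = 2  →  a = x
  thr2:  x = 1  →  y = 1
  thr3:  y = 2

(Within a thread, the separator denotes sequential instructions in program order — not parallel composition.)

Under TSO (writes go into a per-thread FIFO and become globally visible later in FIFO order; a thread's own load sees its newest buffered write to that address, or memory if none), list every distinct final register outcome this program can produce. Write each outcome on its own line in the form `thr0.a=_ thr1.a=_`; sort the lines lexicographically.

thr0.a=0 thr1.a=0
thr0.a=0 thr1.a=1
thr0.a=1 thr1.a=0
thr0.a=1 thr1.a=1
thr0.a=2 thr1.a=0
thr0.a=2 thr1.a=1

outcome vector order: (thr0.a,thr1.a)
|TSO outcomes| = 6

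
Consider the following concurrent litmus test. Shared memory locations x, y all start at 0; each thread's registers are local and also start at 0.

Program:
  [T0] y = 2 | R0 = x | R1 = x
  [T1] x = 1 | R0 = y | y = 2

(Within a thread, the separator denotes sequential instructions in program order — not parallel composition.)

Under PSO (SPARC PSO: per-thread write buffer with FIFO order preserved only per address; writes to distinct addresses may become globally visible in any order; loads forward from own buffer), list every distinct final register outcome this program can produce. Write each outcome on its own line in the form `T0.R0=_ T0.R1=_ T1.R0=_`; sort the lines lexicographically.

outcome vector order: (T0.R0,T0.R1,T1.R0)
|PSO outcomes| = 6

T0.R0=0 T0.R1=0 T1.R0=0
T0.R0=0 T0.R1=0 T1.R0=2
T0.R0=0 T0.R1=1 T1.R0=0
T0.R0=0 T0.R1=1 T1.R0=2
T0.R0=1 T0.R1=1 T1.R0=0
T0.R0=1 T0.R1=1 T1.R0=2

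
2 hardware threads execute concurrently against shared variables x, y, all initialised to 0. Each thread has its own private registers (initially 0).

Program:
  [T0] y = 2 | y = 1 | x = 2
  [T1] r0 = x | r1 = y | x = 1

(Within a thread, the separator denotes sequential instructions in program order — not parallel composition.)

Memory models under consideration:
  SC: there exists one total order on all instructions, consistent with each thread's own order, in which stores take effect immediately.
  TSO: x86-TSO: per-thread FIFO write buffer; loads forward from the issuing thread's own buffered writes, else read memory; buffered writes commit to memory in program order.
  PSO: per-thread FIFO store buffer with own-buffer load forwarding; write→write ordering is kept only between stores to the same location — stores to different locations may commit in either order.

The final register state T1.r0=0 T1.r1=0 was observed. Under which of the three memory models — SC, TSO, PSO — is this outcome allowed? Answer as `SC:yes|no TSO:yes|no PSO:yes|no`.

SC:yes TSO:yes PSO:yes

outcome vector order: (T1.r0,T1.r1)
[SC] allowed = {0/0, 0/1, 0/2, 2/1}
[TSO] allowed = {0/0, 0/1, 0/2, 2/1}
[PSO] allowed = {0/0, 0/1, 0/2, 2/0, 2/1, 2/2}
target 0/0 ∈ {SC,TSO,PSO}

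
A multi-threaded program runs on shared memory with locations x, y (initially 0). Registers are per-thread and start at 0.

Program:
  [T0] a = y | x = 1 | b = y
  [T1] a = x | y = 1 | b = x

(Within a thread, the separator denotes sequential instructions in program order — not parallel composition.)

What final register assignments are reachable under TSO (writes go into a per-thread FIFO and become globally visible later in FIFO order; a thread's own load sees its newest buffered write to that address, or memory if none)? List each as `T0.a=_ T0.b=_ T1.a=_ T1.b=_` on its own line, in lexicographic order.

T0.a=0 T0.b=0 T1.a=0 T1.b=0
T0.a=0 T0.b=0 T1.a=0 T1.b=1
T0.a=0 T0.b=0 T1.a=1 T1.b=1
T0.a=0 T0.b=1 T1.a=0 T1.b=0
T0.a=0 T0.b=1 T1.a=0 T1.b=1
T0.a=0 T0.b=1 T1.a=1 T1.b=1
T0.a=1 T0.b=1 T1.a=0 T1.b=0
T0.a=1 T0.b=1 T1.a=0 T1.b=1

outcome vector order: (T0.a,T0.b,T1.a,T1.b)
|TSO outcomes| = 8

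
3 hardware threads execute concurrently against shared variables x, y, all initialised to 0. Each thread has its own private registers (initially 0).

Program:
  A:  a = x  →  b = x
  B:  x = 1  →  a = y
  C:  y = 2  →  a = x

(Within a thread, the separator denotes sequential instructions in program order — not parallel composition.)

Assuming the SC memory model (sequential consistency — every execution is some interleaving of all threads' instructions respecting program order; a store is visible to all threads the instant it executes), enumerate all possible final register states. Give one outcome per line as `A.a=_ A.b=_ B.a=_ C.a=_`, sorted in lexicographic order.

outcome vector order: (A.a,A.b,B.a,C.a)
|SC outcomes| = 9

A.a=0 A.b=0 B.a=0 C.a=1
A.a=0 A.b=0 B.a=2 C.a=0
A.a=0 A.b=0 B.a=2 C.a=1
A.a=0 A.b=1 B.a=0 C.a=1
A.a=0 A.b=1 B.a=2 C.a=0
A.a=0 A.b=1 B.a=2 C.a=1
A.a=1 A.b=1 B.a=0 C.a=1
A.a=1 A.b=1 B.a=2 C.a=0
A.a=1 A.b=1 B.a=2 C.a=1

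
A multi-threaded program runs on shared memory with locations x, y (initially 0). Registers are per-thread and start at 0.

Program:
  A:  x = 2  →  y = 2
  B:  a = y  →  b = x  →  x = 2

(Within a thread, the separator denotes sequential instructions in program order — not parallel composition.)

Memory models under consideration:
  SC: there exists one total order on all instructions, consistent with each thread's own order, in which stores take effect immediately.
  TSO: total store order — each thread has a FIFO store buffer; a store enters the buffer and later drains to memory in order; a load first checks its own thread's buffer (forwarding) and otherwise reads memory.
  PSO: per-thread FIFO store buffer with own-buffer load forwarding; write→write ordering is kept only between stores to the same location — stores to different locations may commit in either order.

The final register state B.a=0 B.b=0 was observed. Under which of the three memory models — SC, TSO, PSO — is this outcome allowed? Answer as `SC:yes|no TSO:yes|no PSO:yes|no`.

outcome vector order: (B.a,B.b)
under SC → <0 0>; <0 2>; <2 2>
under TSO → <0 0>; <0 2>; <2 2>
under PSO → <0 0>; <0 2>; <2 0>; <2 2>
target <0 0> ∈ {SC,TSO,PSO}

SC:yes TSO:yes PSO:yes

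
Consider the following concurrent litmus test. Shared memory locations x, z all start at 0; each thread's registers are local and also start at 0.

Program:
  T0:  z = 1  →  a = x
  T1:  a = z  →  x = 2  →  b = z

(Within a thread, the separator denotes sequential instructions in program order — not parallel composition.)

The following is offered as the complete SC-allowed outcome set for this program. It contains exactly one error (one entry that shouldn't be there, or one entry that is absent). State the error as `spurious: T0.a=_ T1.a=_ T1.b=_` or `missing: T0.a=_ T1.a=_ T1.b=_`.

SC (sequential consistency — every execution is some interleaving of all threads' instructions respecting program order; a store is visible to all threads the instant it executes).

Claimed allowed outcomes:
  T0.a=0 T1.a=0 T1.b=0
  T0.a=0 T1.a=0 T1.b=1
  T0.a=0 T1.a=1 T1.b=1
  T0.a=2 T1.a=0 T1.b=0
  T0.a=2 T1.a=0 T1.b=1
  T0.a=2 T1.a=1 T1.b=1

spurious: T0.a=0 T1.a=0 T1.b=0

outcome vector order: (T0.a,T1.a,T1.b)
SC: 5 outcomes — {0/0/1 0/1/1 2/0/0 2/0/1 2/1/1}
claimed∖SC = {0/0/0}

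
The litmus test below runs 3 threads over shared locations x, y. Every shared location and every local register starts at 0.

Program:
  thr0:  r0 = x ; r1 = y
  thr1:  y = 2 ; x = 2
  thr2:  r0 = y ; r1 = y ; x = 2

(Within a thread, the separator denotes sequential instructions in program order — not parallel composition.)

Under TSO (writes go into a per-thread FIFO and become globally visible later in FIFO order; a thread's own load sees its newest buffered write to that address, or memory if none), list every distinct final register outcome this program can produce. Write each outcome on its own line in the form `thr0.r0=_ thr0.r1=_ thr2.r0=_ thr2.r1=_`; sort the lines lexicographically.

thr0.r0=0 thr0.r1=0 thr2.r0=0 thr2.r1=0
thr0.r0=0 thr0.r1=0 thr2.r0=0 thr2.r1=2
thr0.r0=0 thr0.r1=0 thr2.r0=2 thr2.r1=2
thr0.r0=0 thr0.r1=2 thr2.r0=0 thr2.r1=0
thr0.r0=0 thr0.r1=2 thr2.r0=0 thr2.r1=2
thr0.r0=0 thr0.r1=2 thr2.r0=2 thr2.r1=2
thr0.r0=2 thr0.r1=0 thr2.r0=0 thr2.r1=0
thr0.r0=2 thr0.r1=2 thr2.r0=0 thr2.r1=0
thr0.r0=2 thr0.r1=2 thr2.r0=0 thr2.r1=2
thr0.r0=2 thr0.r1=2 thr2.r0=2 thr2.r1=2

outcome vector order: (thr0.r0,thr0.r1,thr2.r0,thr2.r1)
|TSO outcomes| = 10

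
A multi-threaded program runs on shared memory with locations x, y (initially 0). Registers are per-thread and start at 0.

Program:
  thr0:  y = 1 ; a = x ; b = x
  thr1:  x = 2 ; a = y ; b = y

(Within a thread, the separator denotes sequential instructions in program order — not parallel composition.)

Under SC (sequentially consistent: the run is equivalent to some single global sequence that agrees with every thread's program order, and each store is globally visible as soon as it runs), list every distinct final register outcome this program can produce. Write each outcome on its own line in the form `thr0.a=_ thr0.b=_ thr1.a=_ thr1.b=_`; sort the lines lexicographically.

thr0.a=0 thr0.b=0 thr1.a=1 thr1.b=1
thr0.a=0 thr0.b=2 thr1.a=1 thr1.b=1
thr0.a=2 thr0.b=2 thr1.a=0 thr1.b=0
thr0.a=2 thr0.b=2 thr1.a=0 thr1.b=1
thr0.a=2 thr0.b=2 thr1.a=1 thr1.b=1

outcome vector order: (thr0.a,thr0.b,thr1.a,thr1.b)
|SC outcomes| = 5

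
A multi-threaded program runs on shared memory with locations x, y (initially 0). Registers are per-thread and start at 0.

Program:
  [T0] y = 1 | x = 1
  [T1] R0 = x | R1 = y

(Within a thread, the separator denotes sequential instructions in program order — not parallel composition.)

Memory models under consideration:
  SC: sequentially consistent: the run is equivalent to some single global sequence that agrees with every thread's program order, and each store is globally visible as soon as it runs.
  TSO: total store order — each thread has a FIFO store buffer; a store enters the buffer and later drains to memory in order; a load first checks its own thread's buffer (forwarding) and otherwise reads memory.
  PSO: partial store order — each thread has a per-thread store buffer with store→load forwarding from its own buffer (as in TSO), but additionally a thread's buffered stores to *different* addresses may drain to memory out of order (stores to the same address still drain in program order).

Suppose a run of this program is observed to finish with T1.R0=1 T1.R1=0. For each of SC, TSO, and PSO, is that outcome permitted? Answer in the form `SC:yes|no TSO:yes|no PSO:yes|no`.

SC:no TSO:no PSO:yes

outcome vector order: (T1.R0,T1.R1)
under SC → 0/0, 0/1, 1/1
under TSO → 0/0, 0/1, 1/1
under PSO → 0/0, 0/1, 1/0, 1/1
target 1/0 ∈ {PSO}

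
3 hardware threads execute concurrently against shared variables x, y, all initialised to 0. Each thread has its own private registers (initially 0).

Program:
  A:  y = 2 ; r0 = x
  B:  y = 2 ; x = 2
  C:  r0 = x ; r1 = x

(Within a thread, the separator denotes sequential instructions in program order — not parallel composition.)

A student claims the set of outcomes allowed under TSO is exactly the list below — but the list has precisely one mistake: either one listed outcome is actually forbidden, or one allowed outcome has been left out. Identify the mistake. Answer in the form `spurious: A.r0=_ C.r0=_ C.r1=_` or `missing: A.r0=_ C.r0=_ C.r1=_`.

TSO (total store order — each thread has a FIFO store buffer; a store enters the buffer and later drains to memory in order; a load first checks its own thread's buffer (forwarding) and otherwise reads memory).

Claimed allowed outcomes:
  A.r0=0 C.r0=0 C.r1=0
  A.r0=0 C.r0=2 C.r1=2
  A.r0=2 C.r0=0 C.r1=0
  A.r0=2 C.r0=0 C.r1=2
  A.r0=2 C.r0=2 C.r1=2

outcome vector order: (A.r0,C.r0,C.r1)
TSO: 6 outcomes — {000; 002; 022; 200; 202; 222}
TSO∖claimed = {002}

missing: A.r0=0 C.r0=0 C.r1=2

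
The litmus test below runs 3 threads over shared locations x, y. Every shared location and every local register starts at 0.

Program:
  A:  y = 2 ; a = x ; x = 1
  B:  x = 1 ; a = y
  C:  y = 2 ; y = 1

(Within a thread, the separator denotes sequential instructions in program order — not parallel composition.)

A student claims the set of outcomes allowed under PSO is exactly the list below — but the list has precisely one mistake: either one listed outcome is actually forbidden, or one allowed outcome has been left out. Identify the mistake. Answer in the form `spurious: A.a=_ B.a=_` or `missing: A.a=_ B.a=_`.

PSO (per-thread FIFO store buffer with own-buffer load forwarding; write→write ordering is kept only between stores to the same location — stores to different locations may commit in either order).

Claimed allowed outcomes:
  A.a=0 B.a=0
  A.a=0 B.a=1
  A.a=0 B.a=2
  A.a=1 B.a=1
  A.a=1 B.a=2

missing: A.a=1 B.a=0

outcome vector order: (A.a,B.a)
PSO (6): <0 0> <0 1> <0 2> <1 0> <1 1> <1 2>
PSO∖claimed = {<1 0>}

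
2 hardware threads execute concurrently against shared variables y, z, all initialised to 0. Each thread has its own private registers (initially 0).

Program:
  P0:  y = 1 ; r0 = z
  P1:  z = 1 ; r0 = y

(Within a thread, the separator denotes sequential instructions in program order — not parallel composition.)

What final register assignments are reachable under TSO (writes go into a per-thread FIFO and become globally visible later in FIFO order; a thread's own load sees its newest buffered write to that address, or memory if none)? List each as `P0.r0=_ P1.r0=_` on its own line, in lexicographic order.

outcome vector order: (P0.r0,P1.r0)
|TSO outcomes| = 4

P0.r0=0 P1.r0=0
P0.r0=0 P1.r0=1
P0.r0=1 P1.r0=0
P0.r0=1 P1.r0=1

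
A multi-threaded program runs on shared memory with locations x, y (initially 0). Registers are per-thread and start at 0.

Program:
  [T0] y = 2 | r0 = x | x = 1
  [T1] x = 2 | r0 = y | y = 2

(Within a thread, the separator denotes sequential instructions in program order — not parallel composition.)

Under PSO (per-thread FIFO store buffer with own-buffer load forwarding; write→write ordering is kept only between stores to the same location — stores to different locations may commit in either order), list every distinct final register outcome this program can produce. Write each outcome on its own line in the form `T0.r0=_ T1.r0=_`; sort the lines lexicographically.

T0.r0=0 T1.r0=0
T0.r0=0 T1.r0=2
T0.r0=2 T1.r0=0
T0.r0=2 T1.r0=2

outcome vector order: (T0.r0,T1.r0)
|PSO outcomes| = 4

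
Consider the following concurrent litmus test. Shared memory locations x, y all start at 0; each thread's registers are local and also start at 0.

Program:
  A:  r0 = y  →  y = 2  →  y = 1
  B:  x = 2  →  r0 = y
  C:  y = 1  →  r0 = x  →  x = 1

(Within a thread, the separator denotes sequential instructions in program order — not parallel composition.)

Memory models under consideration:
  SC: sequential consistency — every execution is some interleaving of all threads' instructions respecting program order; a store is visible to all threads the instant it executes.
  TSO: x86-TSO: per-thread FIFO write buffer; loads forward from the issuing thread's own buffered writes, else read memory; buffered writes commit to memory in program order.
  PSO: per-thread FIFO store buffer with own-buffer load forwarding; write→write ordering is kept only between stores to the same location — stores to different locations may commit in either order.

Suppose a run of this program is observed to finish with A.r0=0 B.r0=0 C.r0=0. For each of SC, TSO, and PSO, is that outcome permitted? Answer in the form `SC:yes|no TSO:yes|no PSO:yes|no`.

SC:no TSO:yes PSO:yes

outcome vector order: (A.r0,B.r0,C.r0)
under SC → (0,0,2), (0,1,0), (0,1,2), (0,2,0), (0,2,2), (1,0,2), (1,1,0), (1,1,2), (1,2,0), (1,2,2)
under TSO → (0,0,0), (0,0,2), (0,1,0), (0,1,2), (0,2,0), (0,2,2), (1,0,0), (1,0,2), (1,1,0), (1,1,2), (1,2,0), (1,2,2)
under PSO → (0,0,0), (0,0,2), (0,1,0), (0,1,2), (0,2,0), (0,2,2), (1,0,0), (1,0,2), (1,1,0), (1,1,2), (1,2,0), (1,2,2)
target (0,0,0) ∈ {TSO,PSO}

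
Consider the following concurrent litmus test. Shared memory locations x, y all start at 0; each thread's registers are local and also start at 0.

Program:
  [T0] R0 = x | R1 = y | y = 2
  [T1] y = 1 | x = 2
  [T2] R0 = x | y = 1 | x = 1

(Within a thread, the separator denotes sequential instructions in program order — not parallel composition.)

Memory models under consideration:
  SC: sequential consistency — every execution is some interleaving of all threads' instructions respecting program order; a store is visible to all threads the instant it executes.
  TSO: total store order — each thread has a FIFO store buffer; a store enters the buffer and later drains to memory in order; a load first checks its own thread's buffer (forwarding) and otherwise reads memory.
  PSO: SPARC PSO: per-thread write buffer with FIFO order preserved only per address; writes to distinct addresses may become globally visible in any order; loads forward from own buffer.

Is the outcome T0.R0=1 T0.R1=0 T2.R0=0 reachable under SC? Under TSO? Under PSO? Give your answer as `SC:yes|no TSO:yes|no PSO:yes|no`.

outcome vector order: (T0.R0,T0.R1,T2.R0)
[SC] allowed = {<0 0 0>; <0 0 2>; <0 1 0>; <0 1 2>; <1 1 0>; <1 1 2>; <2 1 0>; <2 1 2>}
[TSO] allowed = {<0 0 0>; <0 0 2>; <0 1 0>; <0 1 2>; <1 1 0>; <1 1 2>; <2 1 0>; <2 1 2>}
[PSO] allowed = {<0 0 0>; <0 0 2>; <0 1 0>; <0 1 2>; <1 0 0>; <1 0 2>; <1 1 0>; <1 1 2>; <2 0 0>; <2 0 2>; <2 1 0>; <2 1 2>}
target <1 0 0> ∈ {PSO}

SC:no TSO:no PSO:yes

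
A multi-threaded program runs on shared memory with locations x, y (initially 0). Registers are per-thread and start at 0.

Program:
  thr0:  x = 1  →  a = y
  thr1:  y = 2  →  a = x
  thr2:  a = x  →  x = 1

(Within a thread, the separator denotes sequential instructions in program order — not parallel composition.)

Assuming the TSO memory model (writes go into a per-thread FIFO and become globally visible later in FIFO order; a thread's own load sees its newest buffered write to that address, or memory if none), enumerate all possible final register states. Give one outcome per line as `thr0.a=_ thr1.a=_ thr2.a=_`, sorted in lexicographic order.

outcome vector order: (thr0.a,thr1.a,thr2.a)
|TSO outcomes| = 8

thr0.a=0 thr1.a=0 thr2.a=0
thr0.a=0 thr1.a=0 thr2.a=1
thr0.a=0 thr1.a=1 thr2.a=0
thr0.a=0 thr1.a=1 thr2.a=1
thr0.a=2 thr1.a=0 thr2.a=0
thr0.a=2 thr1.a=0 thr2.a=1
thr0.a=2 thr1.a=1 thr2.a=0
thr0.a=2 thr1.a=1 thr2.a=1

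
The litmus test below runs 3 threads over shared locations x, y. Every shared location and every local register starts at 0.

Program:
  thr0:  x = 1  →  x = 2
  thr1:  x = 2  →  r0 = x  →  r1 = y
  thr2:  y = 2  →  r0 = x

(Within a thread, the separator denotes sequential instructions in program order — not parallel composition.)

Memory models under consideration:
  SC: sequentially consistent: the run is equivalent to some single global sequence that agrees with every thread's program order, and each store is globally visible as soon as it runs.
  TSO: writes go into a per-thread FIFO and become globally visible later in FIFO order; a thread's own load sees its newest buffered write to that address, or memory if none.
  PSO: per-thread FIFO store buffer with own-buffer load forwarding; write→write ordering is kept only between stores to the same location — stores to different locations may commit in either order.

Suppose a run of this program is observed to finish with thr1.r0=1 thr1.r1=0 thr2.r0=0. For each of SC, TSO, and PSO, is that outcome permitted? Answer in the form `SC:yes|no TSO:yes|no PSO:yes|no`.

outcome vector order: (thr1.r0,thr1.r1,thr2.r0)
[SC] allowed = {(1,0,1), (1,0,2), (1,2,0), (1,2,1), (1,2,2), (2,0,1), (2,0,2), (2,2,0), (2,2,1), (2,2,2)}
[TSO] allowed = {(1,0,0), (1,0,1), (1,0,2), (1,2,0), (1,2,1), (1,2,2), (2,0,0), (2,0,1), (2,0,2), (2,2,0), (2,2,1), (2,2,2)}
[PSO] allowed = {(1,0,0), (1,0,1), (1,0,2), (1,2,0), (1,2,1), (1,2,2), (2,0,0), (2,0,1), (2,0,2), (2,2,0), (2,2,1), (2,2,2)}
target (1,0,0) ∈ {TSO,PSO}

SC:no TSO:yes PSO:yes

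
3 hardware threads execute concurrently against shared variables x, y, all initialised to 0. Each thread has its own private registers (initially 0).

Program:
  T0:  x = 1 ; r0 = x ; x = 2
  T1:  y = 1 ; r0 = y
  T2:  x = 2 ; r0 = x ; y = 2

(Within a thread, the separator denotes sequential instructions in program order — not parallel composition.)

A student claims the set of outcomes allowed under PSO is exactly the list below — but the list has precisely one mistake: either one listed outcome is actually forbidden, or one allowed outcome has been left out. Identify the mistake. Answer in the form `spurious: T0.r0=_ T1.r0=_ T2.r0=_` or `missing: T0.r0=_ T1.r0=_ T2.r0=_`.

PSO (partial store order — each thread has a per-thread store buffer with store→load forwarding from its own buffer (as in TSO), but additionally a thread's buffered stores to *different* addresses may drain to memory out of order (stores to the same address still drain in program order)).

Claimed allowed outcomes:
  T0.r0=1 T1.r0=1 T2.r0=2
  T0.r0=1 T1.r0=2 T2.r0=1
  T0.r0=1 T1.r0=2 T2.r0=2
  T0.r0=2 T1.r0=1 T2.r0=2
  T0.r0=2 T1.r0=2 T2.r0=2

outcome vector order: (T0.r0,T1.r0,T2.r0)
PSO: 6 outcomes — {1/1/1; 1/1/2; 1/2/1; 1/2/2; 2/1/2; 2/2/2}
PSO∖claimed = {1/1/1}

missing: T0.r0=1 T1.r0=1 T2.r0=1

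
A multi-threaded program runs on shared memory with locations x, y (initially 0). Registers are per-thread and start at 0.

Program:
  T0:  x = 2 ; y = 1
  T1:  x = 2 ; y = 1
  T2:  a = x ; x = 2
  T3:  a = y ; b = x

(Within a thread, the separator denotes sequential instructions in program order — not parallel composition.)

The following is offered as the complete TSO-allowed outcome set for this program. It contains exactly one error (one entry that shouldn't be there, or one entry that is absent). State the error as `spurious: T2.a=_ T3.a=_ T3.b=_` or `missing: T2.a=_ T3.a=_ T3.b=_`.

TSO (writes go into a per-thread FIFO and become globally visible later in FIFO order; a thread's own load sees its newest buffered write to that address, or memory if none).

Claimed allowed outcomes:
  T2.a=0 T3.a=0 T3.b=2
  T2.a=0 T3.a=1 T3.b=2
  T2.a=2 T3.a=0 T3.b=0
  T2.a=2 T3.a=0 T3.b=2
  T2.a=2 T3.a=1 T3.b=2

outcome vector order: (T2.a,T3.a,T3.b)
TSO (6): 0/0/0, 0/0/2, 0/1/2, 2/0/0, 2/0/2, 2/1/2
TSO∖claimed = {0/0/0}

missing: T2.a=0 T3.a=0 T3.b=0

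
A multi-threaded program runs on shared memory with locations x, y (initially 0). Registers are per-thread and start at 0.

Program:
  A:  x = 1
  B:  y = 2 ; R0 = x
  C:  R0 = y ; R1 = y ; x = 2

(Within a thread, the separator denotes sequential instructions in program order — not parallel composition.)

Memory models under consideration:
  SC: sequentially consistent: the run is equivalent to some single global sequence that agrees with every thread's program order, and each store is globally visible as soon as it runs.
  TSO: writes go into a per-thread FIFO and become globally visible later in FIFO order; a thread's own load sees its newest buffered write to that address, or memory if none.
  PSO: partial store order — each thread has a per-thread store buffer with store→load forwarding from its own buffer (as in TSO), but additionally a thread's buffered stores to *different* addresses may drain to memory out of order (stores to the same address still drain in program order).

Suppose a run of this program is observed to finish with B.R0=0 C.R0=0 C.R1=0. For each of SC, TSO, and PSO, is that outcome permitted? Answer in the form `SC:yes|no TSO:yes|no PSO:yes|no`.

outcome vector order: (B.R0,C.R0,C.R1)
[SC] allowed = {0/0/0; 0/0/2; 0/2/2; 1/0/0; 1/0/2; 1/2/2; 2/0/0; 2/0/2; 2/2/2}
[TSO] allowed = {0/0/0; 0/0/2; 0/2/2; 1/0/0; 1/0/2; 1/2/2; 2/0/0; 2/0/2; 2/2/2}
[PSO] allowed = {0/0/0; 0/0/2; 0/2/2; 1/0/0; 1/0/2; 1/2/2; 2/0/0; 2/0/2; 2/2/2}
target 0/0/0 ∈ {SC,TSO,PSO}

SC:yes TSO:yes PSO:yes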